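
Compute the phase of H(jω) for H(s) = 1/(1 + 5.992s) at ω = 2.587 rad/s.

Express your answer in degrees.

Phase = -arctan(ωτ) = -arctan(2.587 × 5.992) = -86.3°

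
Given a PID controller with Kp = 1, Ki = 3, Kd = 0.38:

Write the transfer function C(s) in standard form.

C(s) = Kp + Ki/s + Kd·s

Substituting values: C(s) = 1 + 3/s + 0.38s = (0.38s² + s + 3)/s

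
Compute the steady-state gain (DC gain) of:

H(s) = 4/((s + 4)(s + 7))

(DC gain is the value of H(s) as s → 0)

DC gain = H(0) = 4/(4 × 7) = 4/28 = 0.1429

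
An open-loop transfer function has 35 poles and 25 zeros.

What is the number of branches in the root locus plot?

Root locus has n branches where n = number of poles = 35.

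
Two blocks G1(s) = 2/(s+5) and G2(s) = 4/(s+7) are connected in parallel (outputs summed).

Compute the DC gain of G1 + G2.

Parallel: G_eq = G1 + G2. DC gain = G1(0) + G2(0) = 2/5 + 4/7 = 0.4 + 0.5714 = 0.9714.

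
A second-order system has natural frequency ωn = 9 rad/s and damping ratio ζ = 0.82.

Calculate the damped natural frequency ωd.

ωd = ωn√(1 - ζ²) = 9√(1 - 0.82²) = 5.15 rad/s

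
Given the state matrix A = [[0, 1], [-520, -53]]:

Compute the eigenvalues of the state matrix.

det(A - λI) = λ² - (-53)λ + 520 = (λ - (-40))(λ - (-13)). Eigenvalues: -40, -13.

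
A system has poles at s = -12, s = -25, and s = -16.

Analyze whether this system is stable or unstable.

All poles are in the left half-plane. System is stable.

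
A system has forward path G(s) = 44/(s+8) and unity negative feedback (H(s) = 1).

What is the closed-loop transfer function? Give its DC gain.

T(s) = G/(1+GH) = [44/(s+8)] / [1 + 44/(s+8)] = 44/(s+8+44) = 44/(s+52). DC gain = 44/52 = 0.8462.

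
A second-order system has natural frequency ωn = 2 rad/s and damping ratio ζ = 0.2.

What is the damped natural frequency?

ωd = ωn√(1 - ζ²) = 2√(1 - 0.2²) = 1.96 rad/s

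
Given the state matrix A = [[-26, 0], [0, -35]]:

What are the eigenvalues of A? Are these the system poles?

For diagonal matrix, eigenvalues are diagonal entries: λ₁ = -26, λ₂ = -35. Eigenvalues of A = system poles.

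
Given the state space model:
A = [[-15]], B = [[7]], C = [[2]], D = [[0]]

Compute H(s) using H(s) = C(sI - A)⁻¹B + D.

(sI - A)⁻¹ = 1/(s + 15). H(s) = 2 × 7/(s + 15) + 0 = 14/(s + 15).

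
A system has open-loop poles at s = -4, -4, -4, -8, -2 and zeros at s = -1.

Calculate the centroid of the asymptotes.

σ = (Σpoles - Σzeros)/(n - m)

σ = (Σpoles - Σzeros)/(n - m) = (-22 - (-1))/(5 - 1) = -21/4 = -5.25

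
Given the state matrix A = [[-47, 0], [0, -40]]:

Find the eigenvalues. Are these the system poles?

For diagonal matrix, eigenvalues are diagonal entries: λ₁ = -47, λ₂ = -40. Eigenvalues of A = system poles.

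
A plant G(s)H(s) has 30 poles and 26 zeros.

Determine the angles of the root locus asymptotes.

n - m = 30 - 26 = 4. Angles: θk = (2k + 1)·180°/4 = 45°, 135°, 225°, 315°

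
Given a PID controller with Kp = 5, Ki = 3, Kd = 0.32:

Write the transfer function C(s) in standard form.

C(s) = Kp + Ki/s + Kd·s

Substituting values: C(s) = 5 + 3/s + 0.32s = (0.32s² + 5s + 3)/s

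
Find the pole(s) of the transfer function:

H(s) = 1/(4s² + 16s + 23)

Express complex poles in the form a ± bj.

Discriminant = 16² - 4×4×23 = 256 - 368 = -112 < 0, so the poles are a complex conjugate pair s = (-16 ± j√112)/(2×4). Real part = -16/(2×4) = -16/8 = -2; imaginary part = ±√112/(2×4) ≈ 1.3229. Poles: s = -2 ± 1.3229j.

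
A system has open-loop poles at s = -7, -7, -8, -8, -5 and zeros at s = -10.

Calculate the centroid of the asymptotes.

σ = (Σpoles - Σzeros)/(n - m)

σ = (Σpoles - Σzeros)/(n - m) = (-35 - (-10))/(5 - 1) = -25/4 = -6.25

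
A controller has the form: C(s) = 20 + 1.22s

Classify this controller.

This is a Proportional-Derivative (PD) controller.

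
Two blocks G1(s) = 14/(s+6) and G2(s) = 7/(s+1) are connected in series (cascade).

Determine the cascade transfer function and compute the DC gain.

Series: multiply transfer functions. G_eq = 14/(s+6) × 7/(s+1) = 98/((s+6)(s+1)). DC gain = 98/(6×1) = 16.3333.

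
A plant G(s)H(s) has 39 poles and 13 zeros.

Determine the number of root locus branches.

Root locus has n branches where n = number of poles = 39.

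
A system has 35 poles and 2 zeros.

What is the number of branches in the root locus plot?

Root locus has n branches where n = number of poles = 35.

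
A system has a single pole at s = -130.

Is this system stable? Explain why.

Pole at s = -130 is in the left half-plane. Stable.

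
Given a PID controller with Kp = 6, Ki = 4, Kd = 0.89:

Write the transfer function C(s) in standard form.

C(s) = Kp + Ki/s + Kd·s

Substituting values: C(s) = 6 + 4/s + 0.89s = (0.89s² + 6s + 4)/s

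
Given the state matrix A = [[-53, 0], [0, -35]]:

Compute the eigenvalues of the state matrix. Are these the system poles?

For diagonal matrix, eigenvalues are diagonal entries: λ₁ = -53, λ₂ = -35. Eigenvalues of A = system poles.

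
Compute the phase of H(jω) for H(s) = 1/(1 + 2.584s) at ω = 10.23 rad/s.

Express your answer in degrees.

Phase = -arctan(ωτ) = -arctan(10.23 × 2.584) = -87.8°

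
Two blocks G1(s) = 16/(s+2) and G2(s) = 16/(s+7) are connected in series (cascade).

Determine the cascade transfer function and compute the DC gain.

Series: multiply transfer functions. G_eq = 16/(s+2) × 16/(s+7) = 256/((s+2)(s+7)). DC gain = 256/(2×7) = 18.2857.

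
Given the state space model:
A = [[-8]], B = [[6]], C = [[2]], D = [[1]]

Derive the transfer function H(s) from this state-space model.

(sI - A)⁻¹ = 1/(s + 8). H(s) = 2×6/(s + 8) + 1 = (s + 20)/(s + 8).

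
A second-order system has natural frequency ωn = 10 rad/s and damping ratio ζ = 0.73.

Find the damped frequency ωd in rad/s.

ωd = ωn√(1 - ζ²) = 10√(1 - 0.73²) = 6.83 rad/s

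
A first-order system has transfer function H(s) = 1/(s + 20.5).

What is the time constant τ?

For H(s) = 1/(s + 1/τ), the pole is at -1/τ = -20.5, so τ = 1/20.5 = 0.0488 s.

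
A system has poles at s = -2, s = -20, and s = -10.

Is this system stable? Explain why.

All poles are in the left half-plane. System is stable.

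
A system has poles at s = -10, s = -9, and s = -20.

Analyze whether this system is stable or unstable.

All poles are in the left half-plane. System is stable.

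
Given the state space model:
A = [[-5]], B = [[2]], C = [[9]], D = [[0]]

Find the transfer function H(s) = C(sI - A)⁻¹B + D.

(sI - A)⁻¹ = 1/(s + 5). H(s) = 9 × 2/(s + 5) + 0 = 18/(s + 5).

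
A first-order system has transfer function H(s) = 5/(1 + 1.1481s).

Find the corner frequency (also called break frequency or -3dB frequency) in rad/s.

Corner frequency = 1/τ = 1/1.1481 = 0.871 rad/s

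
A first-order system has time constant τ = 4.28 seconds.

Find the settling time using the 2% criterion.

For first-order system, 2% settling time ≈ 4τ = 4 × 4.28 = 17.12 s.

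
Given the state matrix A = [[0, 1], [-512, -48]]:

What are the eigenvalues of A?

det(A - λI) = λ² - (-48)λ + 512 = (λ - (-32))(λ - (-16)). Eigenvalues: -32, -16.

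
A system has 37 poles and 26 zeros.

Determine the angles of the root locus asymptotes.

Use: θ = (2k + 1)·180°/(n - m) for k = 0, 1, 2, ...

n - m = 37 - 26 = 11. Angles: θk = (2k + 1)·180°/11 = 16.36°, 49.09°, 81.82°, 114.55°, 147.27°, 180°, 212.73°, 245.45°, 278.18°, 310.91°, 343.64°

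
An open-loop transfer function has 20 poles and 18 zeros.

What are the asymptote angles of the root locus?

n - m = 20 - 18 = 2. Angles: θk = (2k + 1)·180°/2 = 90°, 270°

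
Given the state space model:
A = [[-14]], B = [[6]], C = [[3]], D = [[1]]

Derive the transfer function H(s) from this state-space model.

(sI - A)⁻¹ = 1/(s + 14). H(s) = 3×6/(s + 14) + 1 = (s + 32)/(s + 14).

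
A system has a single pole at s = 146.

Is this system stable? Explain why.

Pole at s = 146 is in the right half-plane. Unstable.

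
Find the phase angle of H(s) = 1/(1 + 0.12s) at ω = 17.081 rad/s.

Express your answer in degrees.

Phase = -arctan(ωτ) = -arctan(17.081 × 0.12) = -64.0°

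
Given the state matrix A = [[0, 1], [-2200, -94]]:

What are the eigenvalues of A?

det(A - λI) = λ² - (-94)λ + 2200 = (λ - (-50))(λ - (-44)). Eigenvalues: -50, -44.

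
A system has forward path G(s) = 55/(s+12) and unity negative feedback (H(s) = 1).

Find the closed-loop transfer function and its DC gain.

T(s) = G/(1+GH) = [55/(s+12)] / [1 + 55/(s+12)] = 55/(s+12+55) = 55/(s+67). DC gain = 55/67 = 0.8209.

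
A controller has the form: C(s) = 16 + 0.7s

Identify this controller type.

This is a Proportional-Derivative (PD) controller.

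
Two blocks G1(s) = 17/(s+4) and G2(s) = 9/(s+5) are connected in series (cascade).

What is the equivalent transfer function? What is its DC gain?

Series: multiply transfer functions. G_eq = 17/(s+4) × 9/(s+5) = 153/((s+4)(s+5)). DC gain = 153/(4×5) = 7.65.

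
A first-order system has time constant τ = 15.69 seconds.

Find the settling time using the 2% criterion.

For first-order system, 2% settling time ≈ 4τ = 4 × 15.69 = 62.76 s.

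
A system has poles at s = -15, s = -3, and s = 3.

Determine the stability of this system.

Pole(s) at s = 3 are not in the left half-plane. System is unstable.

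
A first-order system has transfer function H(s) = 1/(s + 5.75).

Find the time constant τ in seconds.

For H(s) = 1/(s + 1/τ), the pole is at -1/τ = -5.75, so τ = 1/5.75 = 0.1739 s.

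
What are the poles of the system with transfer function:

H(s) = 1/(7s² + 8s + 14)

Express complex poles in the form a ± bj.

Discriminant = 8² - 4×7×14 = 64 - 392 = -328 < 0, so the poles are a complex conjugate pair s = (-8 ± j√328)/(2×7). Real part = -8/(2×7) = -8/14 ≈ -0.5714; imaginary part = ±√328/(2×7) ≈ 1.2936. Poles: s = -0.5714 ± 1.2936j.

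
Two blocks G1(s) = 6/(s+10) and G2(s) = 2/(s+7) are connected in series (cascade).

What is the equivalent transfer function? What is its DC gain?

Series: multiply transfer functions. G_eq = 6/(s+10) × 2/(s+7) = 12/((s+10)(s+7)). DC gain = 12/(10×7) = 0.1714.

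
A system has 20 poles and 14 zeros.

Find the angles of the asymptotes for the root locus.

n - m = 20 - 14 = 6. Angles: θk = (2k + 1)·180°/6 = 30°, 90°, 150°, 210°, 270°, 330°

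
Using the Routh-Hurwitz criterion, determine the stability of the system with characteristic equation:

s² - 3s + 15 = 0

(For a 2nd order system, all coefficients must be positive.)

Coefficients: 1, -3, 15. b=-3 not positive, so system is unstable.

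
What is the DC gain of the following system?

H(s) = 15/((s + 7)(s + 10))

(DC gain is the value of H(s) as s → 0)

DC gain = H(0) = 15/(7 × 10) = 15/70 = 0.2143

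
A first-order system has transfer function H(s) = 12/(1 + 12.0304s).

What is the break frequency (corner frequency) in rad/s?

Corner frequency = 1/τ = 1/12.0304 = 0.083 rad/s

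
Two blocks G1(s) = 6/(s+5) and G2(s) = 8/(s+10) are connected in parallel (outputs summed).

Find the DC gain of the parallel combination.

Parallel: G_eq = G1 + G2. DC gain = G1(0) + G2(0) = 6/5 + 8/10 = 1.2 + 0.8 = 2.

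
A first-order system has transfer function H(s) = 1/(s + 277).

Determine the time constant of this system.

For H(s) = 1/(s + 1/τ), the pole is at -1/τ = -277, so τ = 1/277 = 0.0036 s.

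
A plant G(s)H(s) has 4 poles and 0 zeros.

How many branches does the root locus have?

Root locus has n branches where n = number of poles = 4.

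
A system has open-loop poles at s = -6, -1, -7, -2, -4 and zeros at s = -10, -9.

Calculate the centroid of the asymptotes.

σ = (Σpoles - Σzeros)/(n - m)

σ = (Σpoles - Σzeros)/(n - m) = (-20 - (-19))/(5 - 2) = -1/3 = -0.33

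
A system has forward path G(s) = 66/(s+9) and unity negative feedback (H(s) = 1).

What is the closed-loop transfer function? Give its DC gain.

T(s) = G/(1+GH) = [66/(s+9)] / [1 + 66/(s+9)] = 66/(s+9+66) = 66/(s+75). DC gain = 66/75 = 0.88.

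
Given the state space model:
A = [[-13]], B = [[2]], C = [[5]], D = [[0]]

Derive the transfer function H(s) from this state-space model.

(sI - A)⁻¹ = 1/(s + 13). H(s) = 5 × 2/(s + 13) + 0 = 10/(s + 13).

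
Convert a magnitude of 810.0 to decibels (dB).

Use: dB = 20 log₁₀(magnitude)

dB = 20 log₁₀(810.0) = 58.2 dB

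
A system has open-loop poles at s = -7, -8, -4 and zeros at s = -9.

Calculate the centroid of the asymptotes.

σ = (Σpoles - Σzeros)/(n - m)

σ = (Σpoles - Σzeros)/(n - m) = (-19 - (-9))/(3 - 1) = -10/2 = -5.0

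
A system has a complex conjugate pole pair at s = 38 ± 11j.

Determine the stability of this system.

Real part of poles is 38 (> 0, right half-plane). Unstable.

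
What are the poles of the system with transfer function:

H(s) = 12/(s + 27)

Pole is where denominator = 0: s + 27 = 0, so s = -27.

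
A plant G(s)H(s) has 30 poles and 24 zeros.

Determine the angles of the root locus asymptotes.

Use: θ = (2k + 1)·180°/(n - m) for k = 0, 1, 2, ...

n - m = 30 - 24 = 6. Angles: θk = (2k + 1)·180°/6 = 30°, 90°, 150°, 210°, 270°, 330°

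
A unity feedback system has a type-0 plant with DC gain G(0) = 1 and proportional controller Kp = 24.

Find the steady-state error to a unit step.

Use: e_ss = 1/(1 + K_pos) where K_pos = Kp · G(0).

K_pos = Kp · G(0) = 24 × 1 = 24. e_ss = 1/(1 + 24) = 0.04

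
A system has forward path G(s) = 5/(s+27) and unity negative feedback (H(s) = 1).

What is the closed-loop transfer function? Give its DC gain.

T(s) = G/(1+GH) = [5/(s+27)] / [1 + 5/(s+27)] = 5/(s+27+5) = 5/(s+32). DC gain = 5/32 = 0.15625.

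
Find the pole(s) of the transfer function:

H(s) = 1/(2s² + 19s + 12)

Discriminant = 19² - 4×2×12 = 361 - 96 = 265 > 0, so two distinct real poles. Using quadratic formula: s = (-19 ± √265)/(2×2) = (-19 ± √265)/4, with √265 ≈ 16.2788. s₁ ≈ -0.6803, s₂ ≈ -8.8197. Poles: s₁ = -0.6803, s₂ = -8.8197.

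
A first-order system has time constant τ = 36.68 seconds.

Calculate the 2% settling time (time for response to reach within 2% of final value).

For first-order system, 2% settling time ≈ 4τ = 4 × 36.68 = 146.72 s.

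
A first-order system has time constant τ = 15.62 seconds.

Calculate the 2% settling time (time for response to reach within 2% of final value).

For first-order system, 2% settling time ≈ 4τ = 4 × 15.62 = 62.48 s.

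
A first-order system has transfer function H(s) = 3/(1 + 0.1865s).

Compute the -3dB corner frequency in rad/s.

Corner frequency = 1/τ = 1/0.1865 = 5.362 rad/s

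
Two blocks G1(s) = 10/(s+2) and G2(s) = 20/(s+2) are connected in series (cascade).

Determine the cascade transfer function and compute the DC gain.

Series: multiply transfer functions. G_eq = 10/(s+2) × 20/(s+2) = 200/((s+2)(s+2)). DC gain = 200/(2×2) = 50.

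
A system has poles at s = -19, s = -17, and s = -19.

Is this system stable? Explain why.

All poles are in the left half-plane. System is stable.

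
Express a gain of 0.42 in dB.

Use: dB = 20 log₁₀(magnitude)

dB = 20 log₁₀(0.42) = -7.5 dB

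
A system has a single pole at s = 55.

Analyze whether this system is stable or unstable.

Pole at s = 55 is in the right half-plane. Unstable.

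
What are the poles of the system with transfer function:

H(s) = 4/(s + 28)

Pole is where denominator = 0: s + 28 = 0, so s = -28.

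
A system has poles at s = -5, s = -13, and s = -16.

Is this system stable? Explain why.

All poles are in the left half-plane. System is stable.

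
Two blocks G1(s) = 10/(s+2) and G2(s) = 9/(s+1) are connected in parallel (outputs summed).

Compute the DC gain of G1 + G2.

Parallel: G_eq = G1 + G2. DC gain = G1(0) + G2(0) = 10/2 + 9/1 = 5 + 9 = 14.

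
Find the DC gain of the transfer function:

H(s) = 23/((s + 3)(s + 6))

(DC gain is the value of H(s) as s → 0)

DC gain = H(0) = 23/(3 × 6) = 23/18 = 1.2778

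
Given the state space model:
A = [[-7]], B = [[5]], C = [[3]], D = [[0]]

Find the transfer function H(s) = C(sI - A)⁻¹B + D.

(sI - A)⁻¹ = 1/(s + 7). H(s) = 3 × 5/(s + 7) + 0 = 15/(s + 7).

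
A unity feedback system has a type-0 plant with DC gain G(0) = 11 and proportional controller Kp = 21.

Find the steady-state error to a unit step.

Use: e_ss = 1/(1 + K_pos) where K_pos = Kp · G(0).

K_pos = Kp · G(0) = 21 × 11 = 231. e_ss = 1/(1 + 231) = 0.0043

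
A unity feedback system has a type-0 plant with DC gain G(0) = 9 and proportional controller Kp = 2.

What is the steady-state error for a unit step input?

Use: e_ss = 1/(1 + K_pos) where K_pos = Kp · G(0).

K_pos = Kp · G(0) = 2 × 9 = 18. e_ss = 1/(1 + 18) = 0.0526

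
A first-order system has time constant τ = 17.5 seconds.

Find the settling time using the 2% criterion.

For first-order system, 2% settling time ≈ 4τ = 4 × 17.5 = 70.0 s.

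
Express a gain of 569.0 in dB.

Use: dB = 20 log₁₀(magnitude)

dB = 20 log₁₀(569.0) = 55.1 dB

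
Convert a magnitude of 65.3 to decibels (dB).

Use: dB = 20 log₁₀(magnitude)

dB = 20 log₁₀(65.3) = 36.3 dB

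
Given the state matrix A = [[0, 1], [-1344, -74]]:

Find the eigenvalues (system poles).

det(A - λI) = λ² - (-74)λ + 1344 = (λ - (-32))(λ - (-42)). Eigenvalues: -32, -42.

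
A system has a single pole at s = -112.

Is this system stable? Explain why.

Pole at s = -112 is in the left half-plane. Stable.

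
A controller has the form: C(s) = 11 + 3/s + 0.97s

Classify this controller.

This is a Proportional-Integral-Derivative (PID) controller.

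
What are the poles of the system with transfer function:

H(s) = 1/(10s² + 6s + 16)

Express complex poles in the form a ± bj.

Discriminant = 6² - 4×10×16 = 36 - 640 = -604 < 0, so the poles are a complex conjugate pair s = (-6 ± j√604)/(2×10). Real part = -6/(2×10) = -6/20 = -0.3; imaginary part = ±√604/(2×10) ≈ 1.2288. Poles: s = -0.3 ± 1.2288j.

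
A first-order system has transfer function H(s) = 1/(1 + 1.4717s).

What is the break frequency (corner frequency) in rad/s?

Corner frequency = 1/τ = 1/1.4717 = 0.679 rad/s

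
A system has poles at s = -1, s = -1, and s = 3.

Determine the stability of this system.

Pole(s) at s = 3 are not in the left half-plane. System is unstable.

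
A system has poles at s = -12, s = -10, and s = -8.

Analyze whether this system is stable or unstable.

All poles are in the left half-plane. System is stable.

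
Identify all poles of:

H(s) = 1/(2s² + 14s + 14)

Discriminant = 14² - 4×2×14 = 196 - 112 = 84 > 0, so two distinct real poles. Using quadratic formula: s = (-14 ± √84)/(2×2) = (-14 ± √84)/4, with √84 ≈ 9.1652. s₁ ≈ -1.2087, s₂ ≈ -5.7913. Poles: s₁ = -1.2087, s₂ = -5.7913.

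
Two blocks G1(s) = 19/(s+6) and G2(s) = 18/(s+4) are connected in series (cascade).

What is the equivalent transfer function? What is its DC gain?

Series: multiply transfer functions. G_eq = 19/(s+6) × 18/(s+4) = 342/((s+6)(s+4)). DC gain = 342/(6×4) = 14.25.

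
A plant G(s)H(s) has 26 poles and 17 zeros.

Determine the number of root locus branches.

Root locus has n branches where n = number of poles = 26.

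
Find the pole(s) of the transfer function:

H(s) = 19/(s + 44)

Pole is where denominator = 0: s + 44 = 0, so s = -44.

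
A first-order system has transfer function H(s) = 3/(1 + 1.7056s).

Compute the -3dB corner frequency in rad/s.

Corner frequency = 1/τ = 1/1.7056 = 0.586 rad/s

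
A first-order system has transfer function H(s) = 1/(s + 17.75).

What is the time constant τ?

For H(s) = 1/(s + 1/τ), the pole is at -1/τ = -17.75, so τ = 1/17.75 = 0.0563 s.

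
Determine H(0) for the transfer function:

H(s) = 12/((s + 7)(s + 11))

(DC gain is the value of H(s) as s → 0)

DC gain = H(0) = 12/(7 × 11) = 12/77 = 0.1558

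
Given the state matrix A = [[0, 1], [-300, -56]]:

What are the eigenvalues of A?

det(A - λI) = λ² - (-56)λ + 300 = (λ - (-50))(λ - (-6)). Eigenvalues: -50, -6.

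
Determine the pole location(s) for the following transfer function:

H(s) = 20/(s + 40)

Pole is where denominator = 0: s + 40 = 0, so s = -40.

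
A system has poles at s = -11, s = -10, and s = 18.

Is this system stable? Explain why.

Pole(s) at s = 18 are not in the left half-plane. System is unstable.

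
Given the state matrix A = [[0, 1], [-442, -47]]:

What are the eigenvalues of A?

det(A - λI) = λ² - (-47)λ + 442 = (λ - (-13))(λ - (-34)). Eigenvalues: -13, -34.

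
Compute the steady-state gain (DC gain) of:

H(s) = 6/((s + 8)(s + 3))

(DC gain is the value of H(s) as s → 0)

DC gain = H(0) = 6/(8 × 3) = 6/24 = 0.25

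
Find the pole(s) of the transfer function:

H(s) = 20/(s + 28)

Pole is where denominator = 0: s + 28 = 0, so s = -28.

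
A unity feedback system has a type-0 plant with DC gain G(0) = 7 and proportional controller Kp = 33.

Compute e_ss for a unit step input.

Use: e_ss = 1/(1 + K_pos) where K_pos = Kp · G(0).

K_pos = Kp · G(0) = 33 × 7 = 231. e_ss = 1/(1 + 231) = 0.0043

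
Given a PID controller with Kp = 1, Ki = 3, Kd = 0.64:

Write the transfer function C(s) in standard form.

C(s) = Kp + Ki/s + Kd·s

Substituting values: C(s) = 1 + 3/s + 0.64s = (0.64s² + s + 3)/s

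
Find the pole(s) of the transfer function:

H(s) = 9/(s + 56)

Pole is where denominator = 0: s + 56 = 0, so s = -56.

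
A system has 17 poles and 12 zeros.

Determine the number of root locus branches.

Root locus has n branches where n = number of poles = 17.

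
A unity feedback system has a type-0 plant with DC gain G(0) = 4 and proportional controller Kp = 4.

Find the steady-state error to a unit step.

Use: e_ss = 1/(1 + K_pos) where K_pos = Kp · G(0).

K_pos = Kp · G(0) = 4 × 4 = 16. e_ss = 1/(1 + 16) = 0.0588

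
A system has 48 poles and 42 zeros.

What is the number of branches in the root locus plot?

Root locus has n branches where n = number of poles = 48.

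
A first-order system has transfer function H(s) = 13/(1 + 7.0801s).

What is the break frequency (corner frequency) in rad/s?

Corner frequency = 1/τ = 1/7.0801 = 0.141 rad/s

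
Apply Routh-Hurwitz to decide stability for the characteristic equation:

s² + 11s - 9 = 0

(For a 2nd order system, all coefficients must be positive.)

Coefficients: 1, 11, -9. c=-9 not positive, so system is unstable.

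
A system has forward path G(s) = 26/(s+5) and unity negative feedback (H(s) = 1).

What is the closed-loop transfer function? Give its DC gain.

T(s) = G/(1+GH) = [26/(s+5)] / [1 + 26/(s+5)] = 26/(s+5+26) = 26/(s+31). DC gain = 26/31 = 0.8387.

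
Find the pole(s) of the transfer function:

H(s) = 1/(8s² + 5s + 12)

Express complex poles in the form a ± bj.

Discriminant = 5² - 4×8×12 = 25 - 384 = -359 < 0, so the poles are a complex conjugate pair s = (-5 ± j√359)/(2×8). Real part = -5/(2×8) = -5/16 = -0.3125; imaginary part = ±√359/(2×8) ≈ 1.1842. Poles: s = -0.3125 ± 1.1842j.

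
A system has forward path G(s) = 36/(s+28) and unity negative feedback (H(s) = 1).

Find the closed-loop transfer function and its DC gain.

T(s) = G/(1+GH) = [36/(s+28)] / [1 + 36/(s+28)] = 36/(s+28+36) = 36/(s+64). DC gain = 36/64 = 0.5625.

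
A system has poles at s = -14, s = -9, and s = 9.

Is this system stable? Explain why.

Pole(s) at s = 9 are not in the left half-plane. System is unstable.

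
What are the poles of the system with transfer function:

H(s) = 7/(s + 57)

Pole is where denominator = 0: s + 57 = 0, so s = -57.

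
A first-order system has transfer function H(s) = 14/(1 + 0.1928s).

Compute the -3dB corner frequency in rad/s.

Corner frequency = 1/τ = 1/0.1928 = 5.187 rad/s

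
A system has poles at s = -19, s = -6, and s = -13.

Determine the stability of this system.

All poles are in the left half-plane. System is stable.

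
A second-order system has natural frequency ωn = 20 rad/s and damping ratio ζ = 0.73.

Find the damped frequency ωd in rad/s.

ωd = ωn√(1 - ζ²) = 20√(1 - 0.73²) = 13.67 rad/s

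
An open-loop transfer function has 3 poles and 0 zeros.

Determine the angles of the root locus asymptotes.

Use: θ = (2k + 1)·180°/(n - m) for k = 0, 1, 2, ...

n - m = 3 - 0 = 3. Angles: θk = (2k + 1)·180°/3 = 60°, 180°, 300°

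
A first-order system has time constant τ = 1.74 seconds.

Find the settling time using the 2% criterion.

For first-order system, 2% settling time ≈ 4τ = 4 × 1.74 = 6.96 s.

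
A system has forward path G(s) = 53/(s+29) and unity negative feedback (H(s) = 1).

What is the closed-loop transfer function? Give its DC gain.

T(s) = G/(1+GH) = [53/(s+29)] / [1 + 53/(s+29)] = 53/(s+29+53) = 53/(s+82). DC gain = 53/82 = 0.6463.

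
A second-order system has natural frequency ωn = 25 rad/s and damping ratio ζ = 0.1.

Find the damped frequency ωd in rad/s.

ωd = ωn√(1 - ζ²) = 25√(1 - 0.1²) = 24.87 rad/s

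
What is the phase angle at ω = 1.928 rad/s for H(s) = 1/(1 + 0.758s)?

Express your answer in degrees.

Phase = -arctan(ωτ) = -arctan(1.928 × 0.758) = -55.6°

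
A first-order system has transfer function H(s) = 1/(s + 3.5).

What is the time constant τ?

For H(s) = 1/(s + 1/τ), the pole is at -1/τ = -3.5, so τ = 1/3.5 = 0.2857 s.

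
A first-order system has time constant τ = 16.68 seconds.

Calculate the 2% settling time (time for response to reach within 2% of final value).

For first-order system, 2% settling time ≈ 4τ = 4 × 16.68 = 66.72 s.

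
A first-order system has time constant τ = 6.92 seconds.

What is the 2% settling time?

For first-order system, 2% settling time ≈ 4τ = 4 × 6.92 = 27.68 s.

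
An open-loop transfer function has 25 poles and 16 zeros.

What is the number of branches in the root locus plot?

Root locus has n branches where n = number of poles = 25.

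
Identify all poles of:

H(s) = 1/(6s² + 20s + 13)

Discriminant = 20² - 4×6×13 = 400 - 312 = 88 > 0, so two distinct real poles. Using quadratic formula: s = (-20 ± √88)/(2×6) = (-20 ± √88)/12, with √88 ≈ 9.3808. s₁ ≈ -0.8849, s₂ ≈ -2.4484. Poles: s₁ = -0.8849, s₂ = -2.4484.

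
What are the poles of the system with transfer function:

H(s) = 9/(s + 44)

Pole is where denominator = 0: s + 44 = 0, so s = -44.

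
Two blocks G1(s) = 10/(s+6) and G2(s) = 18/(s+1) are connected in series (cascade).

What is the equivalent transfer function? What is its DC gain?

Series: multiply transfer functions. G_eq = 10/(s+6) × 18/(s+1) = 180/((s+6)(s+1)). DC gain = 180/(6×1) = 30.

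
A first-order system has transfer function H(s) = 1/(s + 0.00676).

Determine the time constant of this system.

For H(s) = 1/(s + 1/τ), the pole is at -1/τ = -0.00676, so τ = 1/0.00676 = 147.9 s.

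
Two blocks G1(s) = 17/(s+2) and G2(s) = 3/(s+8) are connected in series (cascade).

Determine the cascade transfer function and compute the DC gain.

Series: multiply transfer functions. G_eq = 17/(s+2) × 3/(s+8) = 51/((s+2)(s+8)). DC gain = 51/(2×8) = 3.1875.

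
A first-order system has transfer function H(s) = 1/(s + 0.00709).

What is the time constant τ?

For H(s) = 1/(s + 1/τ), the pole is at -1/τ = -0.00709, so τ = 1/0.00709 = 141 s.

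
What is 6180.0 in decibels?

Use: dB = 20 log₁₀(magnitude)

dB = 20 log₁₀(6180.0) = 75.8 dB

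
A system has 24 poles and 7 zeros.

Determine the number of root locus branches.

Root locus has n branches where n = number of poles = 24.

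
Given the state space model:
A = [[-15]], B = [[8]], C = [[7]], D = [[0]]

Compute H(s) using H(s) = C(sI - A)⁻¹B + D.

(sI - A)⁻¹ = 1/(s + 15). H(s) = 7 × 8/(s + 15) + 0 = 56/(s + 15).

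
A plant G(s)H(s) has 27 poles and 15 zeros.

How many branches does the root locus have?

Root locus has n branches where n = number of poles = 27.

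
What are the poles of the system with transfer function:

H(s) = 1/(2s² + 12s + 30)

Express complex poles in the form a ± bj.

Discriminant = 12² - 4×2×30 = 144 - 240 = -96 < 0, so the poles are a complex conjugate pair s = (-12 ± j√96)/(2×2). Real part = -12/(2×2) = -12/4 = -3; imaginary part = ±√96/(2×2) ≈ 2.4495. Poles: s = -3 ± 2.4495j.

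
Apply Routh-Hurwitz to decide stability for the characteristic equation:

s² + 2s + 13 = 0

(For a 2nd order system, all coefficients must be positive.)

Coefficients: 1, 2, 13. All positive, so system is stable.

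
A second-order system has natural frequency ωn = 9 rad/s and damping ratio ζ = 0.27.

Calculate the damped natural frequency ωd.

ωd = ωn√(1 - ζ²) = 9√(1 - 0.27²) = 8.67 rad/s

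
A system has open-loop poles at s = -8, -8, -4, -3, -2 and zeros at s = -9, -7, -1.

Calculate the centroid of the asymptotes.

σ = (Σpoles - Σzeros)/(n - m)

σ = (Σpoles - Σzeros)/(n - m) = (-25 - (-17))/(5 - 3) = -8/2 = -4.0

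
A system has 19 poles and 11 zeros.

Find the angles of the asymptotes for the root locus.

n - m = 19 - 11 = 8. Angles: θk = (2k + 1)·180°/8 = 22.5°, 67.5°, 112.5°, 157.5°, 202.5°, 247.5°, 292.5°, 337.5°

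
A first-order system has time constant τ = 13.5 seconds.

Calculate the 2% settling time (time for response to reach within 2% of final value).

For first-order system, 2% settling time ≈ 4τ = 4 × 13.5 = 54.0 s.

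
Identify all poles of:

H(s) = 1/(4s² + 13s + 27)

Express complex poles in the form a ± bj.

Discriminant = 13² - 4×4×27 = 169 - 432 = -263 < 0, so the poles are a complex conjugate pair s = (-13 ± j√263)/(2×4). Real part = -13/(2×4) = -13/8 = -1.625; imaginary part = ±√263/(2×4) ≈ 2.0272. Poles: s = -1.625 ± 2.0272j.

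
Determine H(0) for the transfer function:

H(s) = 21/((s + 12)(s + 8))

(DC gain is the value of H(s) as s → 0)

DC gain = H(0) = 21/(12 × 8) = 21/96 = 0.21875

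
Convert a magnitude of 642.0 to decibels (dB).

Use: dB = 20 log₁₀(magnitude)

dB = 20 log₁₀(642.0) = 56.2 dB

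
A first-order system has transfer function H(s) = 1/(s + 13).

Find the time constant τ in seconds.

For H(s) = 1/(s + 1/τ), the pole is at -1/τ = -13, so τ = 1/13 = 0.0769 s.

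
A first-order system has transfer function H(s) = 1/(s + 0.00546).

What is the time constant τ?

For H(s) = 1/(s + 1/τ), the pole is at -1/τ = -0.00546, so τ = 1/0.00546 = 183.2 s.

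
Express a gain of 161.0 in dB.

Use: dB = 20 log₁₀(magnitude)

dB = 20 log₁₀(161.0) = 44.1 dB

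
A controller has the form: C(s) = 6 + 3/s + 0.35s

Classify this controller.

This is a Proportional-Integral-Derivative (PID) controller.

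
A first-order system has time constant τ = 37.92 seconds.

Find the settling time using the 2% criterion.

For first-order system, 2% settling time ≈ 4τ = 4 × 37.92 = 151.68 s.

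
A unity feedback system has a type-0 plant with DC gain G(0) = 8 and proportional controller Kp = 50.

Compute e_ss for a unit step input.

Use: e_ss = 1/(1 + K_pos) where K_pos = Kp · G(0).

K_pos = Kp · G(0) = 50 × 8 = 400. e_ss = 1/(1 + 400) = 0.0025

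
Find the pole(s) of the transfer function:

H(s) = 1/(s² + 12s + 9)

Discriminant = 12² - 4×1×9 = 144 - 36 = 108 > 0, so two distinct real poles. Using quadratic formula: s = (-12 ± √108)/(2×1) = (-12 ± √108)/2, with √108 ≈ 10.3923. s₁ ≈ -0.8038, s₂ ≈ -11.1962. Poles: s₁ = -0.8038, s₂ = -11.1962.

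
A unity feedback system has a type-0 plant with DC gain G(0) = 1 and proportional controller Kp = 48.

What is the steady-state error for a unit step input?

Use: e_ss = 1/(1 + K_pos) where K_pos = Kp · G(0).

K_pos = Kp · G(0) = 48 × 1 = 48. e_ss = 1/(1 + 48) = 0.0204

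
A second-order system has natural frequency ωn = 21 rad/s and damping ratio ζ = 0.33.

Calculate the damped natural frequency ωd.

ωd = ωn√(1 - ζ²) = 21√(1 - 0.33²) = 19.82 rad/s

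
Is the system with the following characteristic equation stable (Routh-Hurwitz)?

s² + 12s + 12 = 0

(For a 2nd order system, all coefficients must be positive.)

Coefficients: 1, 12, 12. All positive, so system is stable.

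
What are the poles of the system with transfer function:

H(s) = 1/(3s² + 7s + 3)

Discriminant = 7² - 4×3×3 = 49 - 36 = 13 > 0, so two distinct real poles. Using quadratic formula: s = (-7 ± √13)/(2×3) = (-7 ± √13)/6, with √13 ≈ 3.6056. s₁ ≈ -0.5657, s₂ ≈ -1.7676. Poles: s₁ = -0.5657, s₂ = -1.7676.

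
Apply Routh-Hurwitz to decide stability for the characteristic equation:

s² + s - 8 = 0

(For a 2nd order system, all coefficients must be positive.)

Coefficients: 1, 1, -8. c=-8 not positive, so system is unstable.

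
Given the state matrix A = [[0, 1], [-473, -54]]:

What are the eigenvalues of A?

det(A - λI) = λ² - (-54)λ + 473 = (λ - (-11))(λ - (-43)). Eigenvalues: -11, -43.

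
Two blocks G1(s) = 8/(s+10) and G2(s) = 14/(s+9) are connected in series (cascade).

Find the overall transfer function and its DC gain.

Series: multiply transfer functions. G_eq = 8/(s+10) × 14/(s+9) = 112/((s+10)(s+9)). DC gain = 112/(10×9) = 1.2444.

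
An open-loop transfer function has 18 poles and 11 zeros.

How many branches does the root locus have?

Root locus has n branches where n = number of poles = 18.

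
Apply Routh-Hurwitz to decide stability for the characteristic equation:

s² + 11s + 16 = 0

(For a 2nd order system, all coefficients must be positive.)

Coefficients: 1, 11, 16. All positive, so system is stable.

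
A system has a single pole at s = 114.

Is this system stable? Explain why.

Pole at s = 114 is in the right half-plane. Unstable.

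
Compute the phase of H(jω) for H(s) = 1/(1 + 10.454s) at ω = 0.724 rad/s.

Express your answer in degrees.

Phase = -arctan(ωτ) = -arctan(0.724 × 10.454) = -82.5°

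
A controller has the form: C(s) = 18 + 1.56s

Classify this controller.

This is a Proportional-Derivative (PD) controller.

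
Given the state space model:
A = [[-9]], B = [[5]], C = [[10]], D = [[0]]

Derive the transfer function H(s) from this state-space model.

(sI - A)⁻¹ = 1/(s + 9). H(s) = 10 × 5/(s + 9) + 0 = 50/(s + 9).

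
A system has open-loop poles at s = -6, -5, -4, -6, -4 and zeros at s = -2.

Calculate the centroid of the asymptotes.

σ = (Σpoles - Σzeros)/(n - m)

σ = (Σpoles - Σzeros)/(n - m) = (-25 - (-2))/(5 - 1) = -23/4 = -5.75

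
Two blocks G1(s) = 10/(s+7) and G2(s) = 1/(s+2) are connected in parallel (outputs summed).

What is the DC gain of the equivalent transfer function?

Parallel: G_eq = G1 + G2. DC gain = G1(0) + G2(0) = 10/7 + 1/2 = 1.4286 + 0.5 = 1.9286.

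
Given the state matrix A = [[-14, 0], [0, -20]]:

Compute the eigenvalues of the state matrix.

For diagonal matrix, eigenvalues are diagonal entries: λ₁ = -14, λ₂ = -20.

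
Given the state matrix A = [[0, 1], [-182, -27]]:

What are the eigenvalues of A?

det(A - λI) = λ² - (-27)λ + 182 = (λ - (-14))(λ - (-13)). Eigenvalues: -14, -13.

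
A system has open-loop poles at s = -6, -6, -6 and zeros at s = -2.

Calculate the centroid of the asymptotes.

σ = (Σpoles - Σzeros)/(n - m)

σ = (Σpoles - Σzeros)/(n - m) = (-18 - (-2))/(3 - 1) = -16/2 = -8.0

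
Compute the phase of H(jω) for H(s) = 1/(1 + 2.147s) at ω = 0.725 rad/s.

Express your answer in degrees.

Phase = -arctan(ωτ) = -arctan(0.725 × 2.147) = -57.3°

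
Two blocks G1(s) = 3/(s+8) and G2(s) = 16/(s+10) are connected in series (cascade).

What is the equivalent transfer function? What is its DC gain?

Series: multiply transfer functions. G_eq = 3/(s+8) × 16/(s+10) = 48/((s+8)(s+10)). DC gain = 48/(8×10) = 0.6.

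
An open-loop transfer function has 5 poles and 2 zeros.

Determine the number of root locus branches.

Root locus has n branches where n = number of poles = 5.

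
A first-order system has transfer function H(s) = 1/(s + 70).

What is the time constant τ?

For H(s) = 1/(s + 1/τ), the pole is at -1/τ = -70, so τ = 1/70 = 0.0143 s.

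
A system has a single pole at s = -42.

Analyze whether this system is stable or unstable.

Pole at s = -42 is in the left half-plane. Stable.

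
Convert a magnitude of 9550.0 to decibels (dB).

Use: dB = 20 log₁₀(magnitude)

dB = 20 log₁₀(9550.0) = 79.6 dB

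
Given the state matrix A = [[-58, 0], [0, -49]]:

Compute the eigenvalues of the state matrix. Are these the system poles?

For diagonal matrix, eigenvalues are diagonal entries: λ₁ = -58, λ₂ = -49. Eigenvalues of A = system poles.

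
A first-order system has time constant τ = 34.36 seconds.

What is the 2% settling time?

For first-order system, 2% settling time ≈ 4τ = 4 × 34.36 = 137.44 s.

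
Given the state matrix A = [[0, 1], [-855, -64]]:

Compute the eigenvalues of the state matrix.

det(A - λI) = λ² - (-64)λ + 855 = (λ - (-45))(λ - (-19)). Eigenvalues: -45, -19.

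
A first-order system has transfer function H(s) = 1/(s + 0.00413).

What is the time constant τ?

For H(s) = 1/(s + 1/τ), the pole is at -1/τ = -0.00413, so τ = 1/0.00413 = 242.1 s.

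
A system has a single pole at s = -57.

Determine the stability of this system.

Pole at s = -57 is in the left half-plane. Stable.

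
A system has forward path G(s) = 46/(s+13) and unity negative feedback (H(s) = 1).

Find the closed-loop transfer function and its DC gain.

T(s) = G/(1+GH) = [46/(s+13)] / [1 + 46/(s+13)] = 46/(s+13+46) = 46/(s+59). DC gain = 46/59 = 0.7797.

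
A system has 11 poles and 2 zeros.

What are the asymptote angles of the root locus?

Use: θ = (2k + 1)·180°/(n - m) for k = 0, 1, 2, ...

n - m = 11 - 2 = 9. Angles: θk = (2k + 1)·180°/9 = 20°, 60°, 100°, 140°, 180°, 220°, 260°, 300°, 340°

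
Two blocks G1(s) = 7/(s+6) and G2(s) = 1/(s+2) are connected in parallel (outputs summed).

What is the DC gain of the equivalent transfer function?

Parallel: G_eq = G1 + G2. DC gain = G1(0) + G2(0) = 7/6 + 1/2 = 1.1667 + 0.5 = 1.6667.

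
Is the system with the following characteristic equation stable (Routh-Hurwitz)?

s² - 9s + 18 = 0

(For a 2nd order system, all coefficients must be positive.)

Coefficients: 1, -9, 18. b=-9 not positive, so system is unstable.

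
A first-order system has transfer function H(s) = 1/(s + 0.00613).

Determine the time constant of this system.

For H(s) = 1/(s + 1/τ), the pole is at -1/τ = -0.00613, so τ = 1/0.00613 = 163.1 s.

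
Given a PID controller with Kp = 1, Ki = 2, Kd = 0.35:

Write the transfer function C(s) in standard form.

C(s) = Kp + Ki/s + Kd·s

Substituting values: C(s) = 1 + 2/s + 0.35s = (0.35s² + s + 2)/s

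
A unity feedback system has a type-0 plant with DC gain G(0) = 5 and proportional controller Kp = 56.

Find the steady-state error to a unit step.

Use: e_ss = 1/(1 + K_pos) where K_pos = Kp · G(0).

K_pos = Kp · G(0) = 56 × 5 = 280. e_ss = 1/(1 + 280) = 0.0036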